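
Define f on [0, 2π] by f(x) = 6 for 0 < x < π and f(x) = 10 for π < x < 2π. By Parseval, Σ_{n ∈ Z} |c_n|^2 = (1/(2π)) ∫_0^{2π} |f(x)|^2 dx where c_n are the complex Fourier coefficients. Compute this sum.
Σ |c_n|^2 = 68

Parseval equates the L^2 energy of f (normalised by 1/(2π)) with the ℓ^2 sum of its Fourier coefficients: (1/(2π)) ∫_0^{2π} |f|^2 = Σ |c_n|^2.
Compute the left side: (1/(2π)) [∫_0^π 6^2 dx + ∫_π^{2π} 10^2 dx] = (1/(2π)) · (36π + 100π) = (36 + 100)/2 = 68.
So Σ_{n ∈ Z} |c_n|^2 = 68.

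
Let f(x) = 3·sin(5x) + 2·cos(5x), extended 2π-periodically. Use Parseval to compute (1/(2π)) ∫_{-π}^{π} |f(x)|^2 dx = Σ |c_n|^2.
Σ |c_n|^2 = 13/2

Expand |f|^2 and use orthogonality of {sin(nx), cos(mx)} on [-π, π]:
  ∫_{-π}^{π} sin(nx)^2 dx = π, ∫ cos(mx)^2 dx = π, and cross terms integrate to 0.
So ∫_{-π}^{π} f(x)^2 dx = 3^2 · π + 2^2 · π = (9 + 4)π.
Divide by 2π: (9 + 4)/2 = 13/2.
By Parseval, this equals Σ |c_n|^2.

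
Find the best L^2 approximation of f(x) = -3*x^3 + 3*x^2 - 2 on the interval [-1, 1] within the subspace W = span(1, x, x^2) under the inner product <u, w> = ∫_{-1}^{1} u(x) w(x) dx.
g(x) = 3*x^2 - 9*x/5 - 2

The best approximation g ∈ W is the orthogonal projection of f onto W. Writing g = a_0 + a_1 x + a_2 x^2, the coefficients solve the normal equations G · a = b where
  G_{ij} = <φ_i, φ_j> and b_i = <f, φ_i>, with φ_0 = 1, φ_1 = x, φ_2 = x^2.
G =
  [2, 0, 2/3]
  [0, 2/3, 0]
  [2/3, 0, 2/5],
b = (-2, -6/5, -2/15).
Solving gives a_0 = -2, a_1 = -9/5, a_2 = 3, so
  g(x) = 3*x^2 - 9*x/5 - 2.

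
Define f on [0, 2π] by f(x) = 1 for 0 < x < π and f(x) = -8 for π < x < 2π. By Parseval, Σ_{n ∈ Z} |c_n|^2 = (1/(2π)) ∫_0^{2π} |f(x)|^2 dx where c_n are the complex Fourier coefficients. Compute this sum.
Σ |c_n|^2 = 65/2

Parseval equates the L^2 energy of f (normalised by 1/(2π)) with the ℓ^2 sum of its Fourier coefficients: (1/(2π)) ∫_0^{2π} |f|^2 = Σ |c_n|^2.
Compute the left side: (1/(2π)) [∫_0^π 1^2 dx + ∫_π^{2π} (-8)^2 dx] = (1/(2π)) · (1π + 64π) = (1 + 64)/2 = 65/2.
So Σ_{n ∈ Z} |c_n|^2 = 65/2.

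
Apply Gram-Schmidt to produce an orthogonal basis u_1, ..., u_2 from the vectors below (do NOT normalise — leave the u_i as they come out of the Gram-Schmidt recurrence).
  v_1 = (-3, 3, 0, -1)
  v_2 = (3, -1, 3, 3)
Orthogonal basis:
  u_1 = (-3, 3, 0, -1)
  u_2 = (12/19, 26/19, 3, 42/19)

Apply the Gram-Schmidt recurrence
  u_1 = v_1
  u_i = v_i − Σ_{j<i} ((v_i · u_j) / (u_j · u_j)) · u_j.

Step by step this gives:
  u_1 = (-3, 3, 0, -1)
  u_2 = (12/19, 26/19, 3, 42/19)

Orthogonality check:
  u_2 · u_1 = 0 (should be 0)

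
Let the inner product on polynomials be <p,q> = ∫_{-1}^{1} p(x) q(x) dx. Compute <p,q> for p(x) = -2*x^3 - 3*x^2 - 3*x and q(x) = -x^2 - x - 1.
<p,q> = 6

Expand the product: p(x)·q(x) = 2*x^5 + 5*x^4 + 8*x^3 + 6*x^2 + 3*x.
∫_{-1}^{1} of each monomial x^k gives [2/(k+1) if k even, 0 if k odd]. Integrating term-by-term (or equivalently evaluating the antiderivative F(x) = x^6/3 + x^5 + 2*x^4 + 2*x^3 + 3*x^2/2 at the endpoints):
  F(1) − F(−1) = 41/6 − (5/6) = 6.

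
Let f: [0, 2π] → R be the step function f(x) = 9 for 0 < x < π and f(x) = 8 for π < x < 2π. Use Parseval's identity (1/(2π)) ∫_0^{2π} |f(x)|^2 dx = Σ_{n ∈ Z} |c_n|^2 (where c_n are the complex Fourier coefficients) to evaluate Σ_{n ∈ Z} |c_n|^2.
Σ |c_n|^2 = 145/2

Parseval equates the L^2 energy of f (normalised by 1/(2π)) with the ℓ^2 sum of its Fourier coefficients: (1/(2π)) ∫_0^{2π} |f|^2 = Σ |c_n|^2.
Compute the left side: (1/(2π)) [∫_0^π 9^2 dx + ∫_π^{2π} 8^2 dx] = (1/(2π)) · (81π + 64π) = (81 + 64)/2 = 145/2.
So Σ_{n ∈ Z} |c_n|^2 = 145/2.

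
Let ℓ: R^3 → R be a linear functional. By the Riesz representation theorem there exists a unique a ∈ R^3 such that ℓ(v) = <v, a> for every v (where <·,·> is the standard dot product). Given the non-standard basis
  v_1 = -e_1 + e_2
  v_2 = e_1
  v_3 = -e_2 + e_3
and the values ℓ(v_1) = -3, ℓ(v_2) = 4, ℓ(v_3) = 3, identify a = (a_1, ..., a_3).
a = (4, 1, 4)

Write a = (a_1, ..., a_3) in the standard basis. For each basis vector v_i, ℓ(v_i) = <v_i, a> is a linear equation in the a_j's. Collect the n equations into a matrix system V a = ℓ, where row i of V is v_i (expressed in the standard basis). Since V is invertible (lower-triangular with 1s on the diagonal, up to permutation), solve by back-substitution:
  V =
[[-1, 1, 0],
 [1, 0, 0],
 [0, -1, 1]]
  V a = (-3, 4, 3)
Solving gives a = (4, 1, 4).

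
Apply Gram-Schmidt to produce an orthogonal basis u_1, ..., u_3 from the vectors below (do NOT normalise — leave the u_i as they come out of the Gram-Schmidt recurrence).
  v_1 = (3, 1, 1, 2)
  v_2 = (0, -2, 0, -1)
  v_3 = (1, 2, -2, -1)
Orthogonal basis:
  u_1 = (3, 1, 1, 2)
  u_2 = (4/5, -26/15, 4/15, -7/15)
  u_3 = (80/59, 43/59, -111/59, -86/59)

Apply the Gram-Schmidt recurrence
  u_1 = v_1
  u_i = v_i − Σ_{j<i} ((v_i · u_j) / (u_j · u_j)) · u_j.

Step by step this gives:
  u_1 = (3, 1, 1, 2)
  u_2 = (4/5, -26/15, 4/15, -7/15)
  u_3 = (80/59, 43/59, -111/59, -86/59)

Orthogonality check:
  u_2 · u_1 = 0 (should be 0)
  u_3 · u_1 = 0 (should be 0)
  u_3 · u_2 = 0 (should be 0)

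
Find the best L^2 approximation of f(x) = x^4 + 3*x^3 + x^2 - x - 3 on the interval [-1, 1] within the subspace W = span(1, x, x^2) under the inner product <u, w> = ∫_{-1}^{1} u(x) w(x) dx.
g(x) = 13*x^2/7 + 4*x/5 - 108/35

The best approximation g ∈ W is the orthogonal projection of f onto W. Writing g = a_0 + a_1 x + a_2 x^2, the coefficients solve the normal equations G · a = b where
  G_{ij} = <φ_i, φ_j> and b_i = <f, φ_i>, with φ_0 = 1, φ_1 = x, φ_2 = x^2.
G =
  [2, 0, 2/3]
  [0, 2/3, 0]
  [2/3, 0, 2/5],
b = (-74/15, 8/15, -46/35).
Solving gives a_0 = -108/35, a_1 = 4/5, a_2 = 13/7, so
  g(x) = 13*x^2/7 + 4*x/5 - 108/35.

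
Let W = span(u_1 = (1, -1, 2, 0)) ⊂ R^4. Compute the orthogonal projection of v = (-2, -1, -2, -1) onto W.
proj_W(v) = (-5/6, 5/6, -5/3, 0)

Set up U = [u_1 | ... | u_1] ∈ R^(4×1). The projector onto W = col(U) is P = U (U^T U)^(-1) U^T.
Compute U^T U =
  [6],
and U^T v = (-5).
Solve U^T U · c = U^T v for the coefficients: c = (-5/6). The projection is proj_W(v) = U c.
Check: (v - proj_W(v)) · u_1 = 0  (should be 0).
Result: proj_W(v) = (-5/6, 5/6, -5/3, 0).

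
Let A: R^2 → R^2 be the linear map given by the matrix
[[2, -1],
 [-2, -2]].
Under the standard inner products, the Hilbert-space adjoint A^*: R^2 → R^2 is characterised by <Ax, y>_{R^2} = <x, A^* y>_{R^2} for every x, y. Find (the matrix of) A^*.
A^* = A^T =
[[2, -2],
 [-1, -2]]

For real matrices with standard dot products, the defining identity <Ax, y> = <x, A^* y> gives (Ax)^T y = x^T (A^*) y, i.e. x^T A^T y = x^T (A^*) y. Since this holds for all x, y, we must have A^* = A^T. Therefore
A^* =
[[2, -2],
 [-1, -2]].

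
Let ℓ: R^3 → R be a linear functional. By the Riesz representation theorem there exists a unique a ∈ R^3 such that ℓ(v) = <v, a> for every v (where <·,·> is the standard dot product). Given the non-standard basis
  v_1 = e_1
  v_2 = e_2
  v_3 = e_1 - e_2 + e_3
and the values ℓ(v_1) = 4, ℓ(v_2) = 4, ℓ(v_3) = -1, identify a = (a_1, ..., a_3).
a = (4, 4, -1)

Write a = (a_1, ..., a_3) in the standard basis. For each basis vector v_i, ℓ(v_i) = <v_i, a> is a linear equation in the a_j's. Collect the n equations into a matrix system V a = ℓ, where row i of V is v_i (expressed in the standard basis). Since V is invertible (lower-triangular with 1s on the diagonal, up to permutation), solve by back-substitution:
  V =
[[1, 0, 0],
 [0, 1, 0],
 [1, -1, 1]]
  V a = (4, 4, -1)
Solving gives a = (4, 4, -1).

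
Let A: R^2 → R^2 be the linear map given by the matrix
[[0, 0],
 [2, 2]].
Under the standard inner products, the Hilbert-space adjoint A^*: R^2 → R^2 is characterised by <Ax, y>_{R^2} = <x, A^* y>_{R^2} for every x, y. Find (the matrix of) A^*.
A^* = A^T =
[[0, 2],
 [0, 2]]

For real matrices with standard dot products, the defining identity <Ax, y> = <x, A^* y> gives (Ax)^T y = x^T (A^*) y, i.e. x^T A^T y = x^T (A^*) y. Since this holds for all x, y, we must have A^* = A^T. Therefore
A^* =
[[0, 2],
 [0, 2]].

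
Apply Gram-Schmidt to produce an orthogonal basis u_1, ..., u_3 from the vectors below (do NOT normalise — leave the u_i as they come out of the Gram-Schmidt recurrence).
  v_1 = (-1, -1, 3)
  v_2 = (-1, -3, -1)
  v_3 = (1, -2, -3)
Orthogonal basis:
  u_1 = (-1, -1, 3)
  u_2 = (-10/11, -32/11, -14/11)
  u_3 = (1, -2/5, 1/5)

Apply the Gram-Schmidt recurrence
  u_1 = v_1
  u_i = v_i − Σ_{j<i} ((v_i · u_j) / (u_j · u_j)) · u_j.

Step by step this gives:
  u_1 = (-1, -1, 3)
  u_2 = (-10/11, -32/11, -14/11)
  u_3 = (1, -2/5, 1/5)

Orthogonality check:
  u_2 · u_1 = 0 (should be 0)
  u_3 · u_1 = 0 (should be 0)
  u_3 · u_2 = 0 (should be 0)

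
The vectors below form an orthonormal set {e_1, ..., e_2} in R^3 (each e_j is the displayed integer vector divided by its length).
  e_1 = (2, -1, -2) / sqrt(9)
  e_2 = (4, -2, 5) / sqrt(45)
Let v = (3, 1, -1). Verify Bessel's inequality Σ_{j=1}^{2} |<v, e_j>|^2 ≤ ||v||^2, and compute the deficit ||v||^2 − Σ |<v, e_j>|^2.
Σ |<v, e_j>|^2 = 6; ||v||^2 = 11; deficit = 5

Write each e_j = u_j / sqrt(<u_j, u_j>) where u_j is the displayed integer vector. Then <v, e_j> = <v, u_j> / sqrt(<u_j, u_j>), so |<v, e_j>|^2 = <v, u_j>^2 / <u_j, u_j>.
Coefficients: <v, e_1> = 7/sqrt(9), <v, e_2> = 5/sqrt(45).
Square and sum: Σ |<v, e_j>|^2 = 6.
Compute ||v||^2 = v·v = 11.
Deficit = 11 − 6 = 5 ≥ 0, confirming Bessel's inequality. (The deficit equals ||v − Σ <v,e_j> e_j||^2, the squared distance from v to span{e_j}.)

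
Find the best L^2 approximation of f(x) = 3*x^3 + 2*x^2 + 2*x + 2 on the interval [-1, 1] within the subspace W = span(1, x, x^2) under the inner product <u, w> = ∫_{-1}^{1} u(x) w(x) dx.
g(x) = 2*x^2 + 19*x/5 + 2

The best approximation g ∈ W is the orthogonal projection of f onto W. Writing g = a_0 + a_1 x + a_2 x^2, the coefficients solve the normal equations G · a = b where
  G_{ij} = <φ_i, φ_j> and b_i = <f, φ_i>, with φ_0 = 1, φ_1 = x, φ_2 = x^2.
G =
  [2, 0, 2/3]
  [0, 2/3, 0]
  [2/3, 0, 2/5],
b = (16/3, 38/15, 32/15).
Solving gives a_0 = 2, a_1 = 19/5, a_2 = 2, so
  g(x) = 2*x^2 + 19*x/5 + 2.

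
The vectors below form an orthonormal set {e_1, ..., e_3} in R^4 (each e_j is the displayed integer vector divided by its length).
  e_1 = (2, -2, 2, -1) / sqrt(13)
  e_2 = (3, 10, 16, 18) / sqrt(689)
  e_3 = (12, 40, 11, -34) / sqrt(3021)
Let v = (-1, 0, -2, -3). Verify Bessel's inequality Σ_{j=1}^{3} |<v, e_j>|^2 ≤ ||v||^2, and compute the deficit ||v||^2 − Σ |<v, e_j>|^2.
Σ |<v, e_j>|^2 = 782/57; ||v||^2 = 14; deficit = 16/57

Write each e_j = u_j / sqrt(<u_j, u_j>) where u_j is the displayed integer vector. Then <v, e_j> = <v, u_j> / sqrt(<u_j, u_j>), so |<v, e_j>|^2 = <v, u_j>^2 / <u_j, u_j>.
Coefficients: <v, e_1> = -3/sqrt(13), <v, e_2> = -89/sqrt(689), <v, e_3> = 68/sqrt(3021).
Square and sum: Σ |<v, e_j>|^2 = 782/57.
Compute ||v||^2 = v·v = 14.
Deficit = 14 − 782/57 = 16/57 ≥ 0, confirming Bessel's inequality. (The deficit equals ||v − Σ <v,e_j> e_j||^2, the squared distance from v to span{e_j}.)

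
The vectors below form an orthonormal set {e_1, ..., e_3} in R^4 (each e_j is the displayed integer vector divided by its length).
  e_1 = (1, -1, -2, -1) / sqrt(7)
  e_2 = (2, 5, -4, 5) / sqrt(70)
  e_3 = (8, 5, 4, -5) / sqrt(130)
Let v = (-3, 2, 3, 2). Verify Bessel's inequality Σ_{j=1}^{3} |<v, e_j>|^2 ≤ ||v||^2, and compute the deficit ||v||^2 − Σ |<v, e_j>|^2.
Σ |<v, e_j>|^2 = 329/13; ||v||^2 = 26; deficit = 9/13

Write each e_j = u_j / sqrt(<u_j, u_j>) where u_j is the displayed integer vector. Then <v, e_j> = <v, u_j> / sqrt(<u_j, u_j>), so |<v, e_j>|^2 = <v, u_j>^2 / <u_j, u_j>.
Coefficients: <v, e_1> = -13/sqrt(7), <v, e_2> = 2/sqrt(70), <v, e_3> = -12/sqrt(130).
Square and sum: Σ |<v, e_j>|^2 = 329/13.
Compute ||v||^2 = v·v = 26.
Deficit = 26 − 329/13 = 9/13 ≥ 0, confirming Bessel's inequality. (The deficit equals ||v − Σ <v,e_j> e_j||^2, the squared distance from v to span{e_j}.)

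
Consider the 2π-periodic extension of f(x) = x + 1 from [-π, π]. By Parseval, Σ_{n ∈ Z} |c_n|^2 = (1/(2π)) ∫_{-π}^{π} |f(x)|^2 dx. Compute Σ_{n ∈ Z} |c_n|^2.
Σ |c_n|^2 = π^2/3 + 1

Expand and integrate term by term over [-π, π]:
  ∫ (x)^2 dx = 1·(2π^3/3); ∫ 2·1·(1)·x dx = 0 (odd integrand); ∫ 1^2 dx = 1·2π.
So (1/(2π)) ∫_{-π}^{π} (x + 1)^2 dx = 1π^2/3 + 1 = π^2/3 + 1.
Parseval ⇒ Σ |c_n|^2 = π^2/3 + 1.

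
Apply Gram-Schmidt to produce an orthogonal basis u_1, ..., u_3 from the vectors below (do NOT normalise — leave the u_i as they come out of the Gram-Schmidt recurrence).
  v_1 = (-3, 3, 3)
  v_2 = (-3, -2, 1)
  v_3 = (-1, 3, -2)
Orthogonal basis:
  u_1 = (-3, 3, 3)
  u_2 = (-7/3, -8/3, 1/3)
  u_3 = (-3/2, 1, -5/2)

Apply the Gram-Schmidt recurrence
  u_1 = v_1
  u_i = v_i − Σ_{j<i} ((v_i · u_j) / (u_j · u_j)) · u_j.

Step by step this gives:
  u_1 = (-3, 3, 3)
  u_2 = (-7/3, -8/3, 1/3)
  u_3 = (-3/2, 1, -5/2)

Orthogonality check:
  u_2 · u_1 = 0 (should be 0)
  u_3 · u_1 = 0 (should be 0)
  u_3 · u_2 = 0 (should be 0)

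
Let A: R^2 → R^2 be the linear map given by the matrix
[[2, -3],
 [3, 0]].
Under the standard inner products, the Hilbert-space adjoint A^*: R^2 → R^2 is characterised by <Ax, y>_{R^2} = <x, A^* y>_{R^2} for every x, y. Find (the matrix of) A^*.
A^* = A^T =
[[2, 3],
 [-3, 0]]

For real matrices with standard dot products, the defining identity <Ax, y> = <x, A^* y> gives (Ax)^T y = x^T (A^*) y, i.e. x^T A^T y = x^T (A^*) y. Since this holds for all x, y, we must have A^* = A^T. Therefore
A^* =
[[2, 3],
 [-3, 0]].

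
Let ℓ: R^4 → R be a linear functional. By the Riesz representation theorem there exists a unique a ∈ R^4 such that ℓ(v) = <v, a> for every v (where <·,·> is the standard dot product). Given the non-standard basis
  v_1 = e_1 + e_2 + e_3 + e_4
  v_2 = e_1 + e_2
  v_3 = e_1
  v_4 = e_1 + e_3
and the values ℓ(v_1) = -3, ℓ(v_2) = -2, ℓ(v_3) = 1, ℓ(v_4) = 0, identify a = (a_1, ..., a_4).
a = (1, -3, -1, 0)

Write a = (a_1, ..., a_4) in the standard basis. For each basis vector v_i, ℓ(v_i) = <v_i, a> is a linear equation in the a_j's. Collect the n equations into a matrix system V a = ℓ, where row i of V is v_i (expressed in the standard basis). Since V is invertible (lower-triangular with 1s on the diagonal, up to permutation), solve by back-substitution:
  V =
[[1, 1, 1, 1],
 [1, 1, 0, 0],
 [1, 0, 0, 0],
 [1, 0, 1, 0]]
  V a = (-3, -2, 1, 0)
Solving gives a = (1, -3, -1, 0).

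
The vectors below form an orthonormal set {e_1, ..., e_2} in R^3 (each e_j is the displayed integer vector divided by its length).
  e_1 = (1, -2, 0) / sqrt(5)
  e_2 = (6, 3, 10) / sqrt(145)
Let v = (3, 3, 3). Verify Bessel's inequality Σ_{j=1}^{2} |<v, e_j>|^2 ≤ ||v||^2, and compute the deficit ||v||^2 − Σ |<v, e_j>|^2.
Σ |<v, e_j>|^2 = 702/29; ||v||^2 = 27; deficit = 81/29

Write each e_j = u_j / sqrt(<u_j, u_j>) where u_j is the displayed integer vector. Then <v, e_j> = <v, u_j> / sqrt(<u_j, u_j>), so |<v, e_j>|^2 = <v, u_j>^2 / <u_j, u_j>.
Coefficients: <v, e_1> = -3/sqrt(5), <v, e_2> = 57/sqrt(145).
Square and sum: Σ |<v, e_j>|^2 = 702/29.
Compute ||v||^2 = v·v = 27.
Deficit = 27 − 702/29 = 81/29 ≥ 0, confirming Bessel's inequality. (The deficit equals ||v − Σ <v,e_j> e_j||^2, the squared distance from v to span{e_j}.)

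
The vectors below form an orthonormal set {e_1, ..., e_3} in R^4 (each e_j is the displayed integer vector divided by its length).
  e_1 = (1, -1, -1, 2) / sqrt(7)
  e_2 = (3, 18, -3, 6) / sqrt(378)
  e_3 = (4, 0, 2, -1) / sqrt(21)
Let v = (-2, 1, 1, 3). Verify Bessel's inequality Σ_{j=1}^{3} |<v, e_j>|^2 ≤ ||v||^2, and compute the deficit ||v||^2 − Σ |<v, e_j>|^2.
Σ |<v, e_j>|^2 = 89/14; ||v||^2 = 15; deficit = 121/14

Write each e_j = u_j / sqrt(<u_j, u_j>) where u_j is the displayed integer vector. Then <v, e_j> = <v, u_j> / sqrt(<u_j, u_j>), so |<v, e_j>|^2 = <v, u_j>^2 / <u_j, u_j>.
Coefficients: <v, e_1> = 2/sqrt(7), <v, e_2> = 27/sqrt(378), <v, e_3> = -9/sqrt(21).
Square and sum: Σ |<v, e_j>|^2 = 89/14.
Compute ||v||^2 = v·v = 15.
Deficit = 15 − 89/14 = 121/14 ≥ 0, confirming Bessel's inequality. (The deficit equals ||v − Σ <v,e_j> e_j||^2, the squared distance from v to span{e_j}.)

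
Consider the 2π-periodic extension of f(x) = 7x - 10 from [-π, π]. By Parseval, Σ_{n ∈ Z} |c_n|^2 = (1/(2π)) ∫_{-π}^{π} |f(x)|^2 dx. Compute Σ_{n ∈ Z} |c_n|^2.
Σ |c_n|^2 = 49π^2/3 + 100

Expand and integrate term by term over [-π, π]:
  ∫ (7x)^2 dx = 49·(2π^3/3); ∫ 2·7·(-10)·x dx = 0 (odd integrand); ∫ (-10)^2 dx = 100·2π.
So (1/(2π)) ∫_{-π}^{π} (7x - 10)^2 dx = 49π^2/3 + 100 = 49π^2/3 + 100.
Parseval ⇒ Σ |c_n|^2 = 49π^2/3 + 100.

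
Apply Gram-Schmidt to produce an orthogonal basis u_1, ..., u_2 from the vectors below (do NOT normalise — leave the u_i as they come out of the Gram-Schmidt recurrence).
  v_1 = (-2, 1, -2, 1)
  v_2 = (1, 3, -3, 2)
Orthogonal basis:
  u_1 = (-2, 1, -2, 1)
  u_2 = (14/5, 21/10, -6/5, 11/10)

Apply the Gram-Schmidt recurrence
  u_1 = v_1
  u_i = v_i − Σ_{j<i} ((v_i · u_j) / (u_j · u_j)) · u_j.

Step by step this gives:
  u_1 = (-2, 1, -2, 1)
  u_2 = (14/5, 21/10, -6/5, 11/10)

Orthogonality check:
  u_2 · u_1 = 0 (should be 0)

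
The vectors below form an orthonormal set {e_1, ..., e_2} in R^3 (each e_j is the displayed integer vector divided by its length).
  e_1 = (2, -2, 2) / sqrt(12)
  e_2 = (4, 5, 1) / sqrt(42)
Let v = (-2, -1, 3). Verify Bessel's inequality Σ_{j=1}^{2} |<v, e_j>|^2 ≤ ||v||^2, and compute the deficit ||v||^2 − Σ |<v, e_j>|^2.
Σ |<v, e_j>|^2 = 26/7; ||v||^2 = 14; deficit = 72/7

Write each e_j = u_j / sqrt(<u_j, u_j>) where u_j is the displayed integer vector. Then <v, e_j> = <v, u_j> / sqrt(<u_j, u_j>), so |<v, e_j>|^2 = <v, u_j>^2 / <u_j, u_j>.
Coefficients: <v, e_1> = 4/sqrt(12), <v, e_2> = -10/sqrt(42).
Square and sum: Σ |<v, e_j>|^2 = 26/7.
Compute ||v||^2 = v·v = 14.
Deficit = 14 − 26/7 = 72/7 ≥ 0, confirming Bessel's inequality. (The deficit equals ||v − Σ <v,e_j> e_j||^2, the squared distance from v to span{e_j}.)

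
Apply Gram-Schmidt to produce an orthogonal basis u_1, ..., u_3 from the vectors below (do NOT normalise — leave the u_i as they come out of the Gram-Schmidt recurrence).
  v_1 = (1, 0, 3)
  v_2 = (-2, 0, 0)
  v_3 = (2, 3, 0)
Orthogonal basis:
  u_1 = (1, 0, 3)
  u_2 = (-9/5, 0, 3/5)
  u_3 = (0, 3, 0)

Apply the Gram-Schmidt recurrence
  u_1 = v_1
  u_i = v_i − Σ_{j<i} ((v_i · u_j) / (u_j · u_j)) · u_j.

Step by step this gives:
  u_1 = (1, 0, 3)
  u_2 = (-9/5, 0, 3/5)
  u_3 = (0, 3, 0)

Orthogonality check:
  u_2 · u_1 = 0 (should be 0)
  u_3 · u_1 = 0 (should be 0)
  u_3 · u_2 = 0 (should be 0)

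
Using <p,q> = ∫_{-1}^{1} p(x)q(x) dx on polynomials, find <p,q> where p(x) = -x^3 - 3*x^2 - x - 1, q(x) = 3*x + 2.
<p,q> = -56/5

Expand the product: p(x)·q(x) = -3*x^4 - 11*x^3 - 9*x^2 - 5*x - 2.
∫_{-1}^{1} of each monomial x^k gives [2/(k+1) if k even, 0 if k odd]. Integrating term-by-term (or equivalently evaluating the antiderivative F(x) = -3*x^5/5 - 11*x^4/4 - 3*x^3 - 5*x^2/2 - 2*x at the endpoints):
  F(1) − F(−1) = -217/20 − (7/20) = -56/5.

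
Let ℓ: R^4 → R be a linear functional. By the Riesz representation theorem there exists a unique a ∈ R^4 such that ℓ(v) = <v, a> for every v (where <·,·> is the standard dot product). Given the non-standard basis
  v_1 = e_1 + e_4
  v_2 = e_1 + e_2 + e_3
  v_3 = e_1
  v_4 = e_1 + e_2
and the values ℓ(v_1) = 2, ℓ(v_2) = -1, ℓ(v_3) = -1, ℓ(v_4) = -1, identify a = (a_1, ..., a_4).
a = (-1, 0, 0, 3)

Write a = (a_1, ..., a_4) in the standard basis. For each basis vector v_i, ℓ(v_i) = <v_i, a> is a linear equation in the a_j's. Collect the n equations into a matrix system V a = ℓ, where row i of V is v_i (expressed in the standard basis). Since V is invertible (lower-triangular with 1s on the diagonal, up to permutation), solve by back-substitution:
  V =
[[1, 0, 0, 1],
 [1, 1, 1, 0],
 [1, 0, 0, 0],
 [1, 1, 0, 0]]
  V a = (2, -1, -1, -1)
Solving gives a = (-1, 0, 0, 3).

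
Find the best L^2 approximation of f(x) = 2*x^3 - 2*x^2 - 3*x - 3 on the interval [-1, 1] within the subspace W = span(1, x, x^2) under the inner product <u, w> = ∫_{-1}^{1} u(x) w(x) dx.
g(x) = -2*x^2 - 9*x/5 - 3

The best approximation g ∈ W is the orthogonal projection of f onto W. Writing g = a_0 + a_1 x + a_2 x^2, the coefficients solve the normal equations G · a = b where
  G_{ij} = <φ_i, φ_j> and b_i = <f, φ_i>, with φ_0 = 1, φ_1 = x, φ_2 = x^2.
G =
  [2, 0, 2/3]
  [0, 2/3, 0]
  [2/3, 0, 2/5],
b = (-22/3, -6/5, -14/5).
Solving gives a_0 = -3, a_1 = -9/5, a_2 = -2, so
  g(x) = -2*x^2 - 9*x/5 - 3.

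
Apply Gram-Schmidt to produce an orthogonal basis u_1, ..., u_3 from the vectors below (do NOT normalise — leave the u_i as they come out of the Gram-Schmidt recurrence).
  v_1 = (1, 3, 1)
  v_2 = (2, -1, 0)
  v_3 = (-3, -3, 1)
Orthogonal basis:
  u_1 = (1, 3, 1)
  u_2 = (23/11, -8/11, 1/11)
  u_3 = (-8/27, -16/27, 56/27)

Apply the Gram-Schmidt recurrence
  u_1 = v_1
  u_i = v_i − Σ_{j<i} ((v_i · u_j) / (u_j · u_j)) · u_j.

Step by step this gives:
  u_1 = (1, 3, 1)
  u_2 = (23/11, -8/11, 1/11)
  u_3 = (-8/27, -16/27, 56/27)

Orthogonality check:
  u_2 · u_1 = 0 (should be 0)
  u_3 · u_1 = 0 (should be 0)
  u_3 · u_2 = 0 (should be 0)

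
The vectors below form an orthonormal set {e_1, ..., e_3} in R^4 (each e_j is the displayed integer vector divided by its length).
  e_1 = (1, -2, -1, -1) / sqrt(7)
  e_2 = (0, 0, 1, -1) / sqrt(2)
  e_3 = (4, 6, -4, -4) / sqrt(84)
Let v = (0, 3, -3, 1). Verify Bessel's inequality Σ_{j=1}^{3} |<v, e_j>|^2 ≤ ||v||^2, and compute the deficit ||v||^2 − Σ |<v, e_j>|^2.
Σ |<v, e_j>|^2 = 55/3; ||v||^2 = 19; deficit = 2/3

Write each e_j = u_j / sqrt(<u_j, u_j>) where u_j is the displayed integer vector. Then <v, e_j> = <v, u_j> / sqrt(<u_j, u_j>), so |<v, e_j>|^2 = <v, u_j>^2 / <u_j, u_j>.
Coefficients: <v, e_1> = -4/sqrt(7), <v, e_2> = -4/sqrt(2), <v, e_3> = 26/sqrt(84).
Square and sum: Σ |<v, e_j>|^2 = 55/3.
Compute ||v||^2 = v·v = 19.
Deficit = 19 − 55/3 = 2/3 ≥ 0, confirming Bessel's inequality. (The deficit equals ||v − Σ <v,e_j> e_j||^2, the squared distance from v to span{e_j}.)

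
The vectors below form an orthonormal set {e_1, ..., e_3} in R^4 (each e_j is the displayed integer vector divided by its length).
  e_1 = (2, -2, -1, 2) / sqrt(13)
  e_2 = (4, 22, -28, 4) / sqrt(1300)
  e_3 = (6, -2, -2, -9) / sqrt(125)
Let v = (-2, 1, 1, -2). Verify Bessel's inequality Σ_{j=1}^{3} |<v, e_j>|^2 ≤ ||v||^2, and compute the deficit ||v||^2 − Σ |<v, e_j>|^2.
Σ |<v, e_j>|^2 = 1214/125; ||v||^2 = 10; deficit = 36/125

Write each e_j = u_j / sqrt(<u_j, u_j>) where u_j is the displayed integer vector. Then <v, e_j> = <v, u_j> / sqrt(<u_j, u_j>), so |<v, e_j>|^2 = <v, u_j>^2 / <u_j, u_j>.
Coefficients: <v, e_1> = -11/sqrt(13), <v, e_2> = -22/sqrt(1300), <v, e_3> = 2/sqrt(125).
Square and sum: Σ |<v, e_j>|^2 = 1214/125.
Compute ||v||^2 = v·v = 10.
Deficit = 10 − 1214/125 = 36/125 ≥ 0, confirming Bessel's inequality. (The deficit equals ||v − Σ <v,e_j> e_j||^2, the squared distance from v to span{e_j}.)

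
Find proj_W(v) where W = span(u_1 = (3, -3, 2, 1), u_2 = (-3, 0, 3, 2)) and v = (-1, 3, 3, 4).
proj_W(v) = (-1446/505, 72/505, 1326/505, 892/505)

Set up U = [u_1 | ... | u_2] ∈ R^(4×2). The projector onto W = col(U) is P = U (U^T U)^(-1) U^T.
Compute U^T U =
  [23, -1]
  [-1, 22],
and U^T v = (-2, 20).
Solve U^T U · c = U^T v for the coefficients: c = (-24/505, 458/505). The projection is proj_W(v) = U c.
Check: (v - proj_W(v)) · u_1 = 0  (should be 0).
Check: (v - proj_W(v)) · u_2 = 0  (should be 0).
Result: proj_W(v) = (-1446/505, 72/505, 1326/505, 892/505).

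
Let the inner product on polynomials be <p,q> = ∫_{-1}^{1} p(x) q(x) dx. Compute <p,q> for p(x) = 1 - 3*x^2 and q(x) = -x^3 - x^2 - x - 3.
<p,q> = 8/15

Expand the product: p(x)·q(x) = 3*x^5 + 3*x^4 + 2*x^3 + 8*x^2 - x - 3.
∫_{-1}^{1} of each monomial x^k gives [2/(k+1) if k even, 0 if k odd]. Integrating term-by-term (or equivalently evaluating the antiderivative F(x) = x^6/2 + 3*x^5/5 + x^4/2 + 8*x^3/3 - x^2/2 - 3*x at the endpoints):
  F(1) − F(−1) = 23/30 − (7/30) = 8/15.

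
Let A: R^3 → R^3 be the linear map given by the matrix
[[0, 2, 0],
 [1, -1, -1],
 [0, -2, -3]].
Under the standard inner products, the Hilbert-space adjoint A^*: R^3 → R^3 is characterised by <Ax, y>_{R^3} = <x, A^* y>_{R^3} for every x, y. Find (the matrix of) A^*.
A^* = A^T =
[[0, 1, 0],
 [2, -1, -2],
 [0, -1, -3]]

For real matrices with standard dot products, the defining identity <Ax, y> = <x, A^* y> gives (Ax)^T y = x^T (A^*) y, i.e. x^T A^T y = x^T (A^*) y. Since this holds for all x, y, we must have A^* = A^T. Therefore
A^* =
[[0, 1, 0],
 [2, -1, -2],
 [0, -1, -3]].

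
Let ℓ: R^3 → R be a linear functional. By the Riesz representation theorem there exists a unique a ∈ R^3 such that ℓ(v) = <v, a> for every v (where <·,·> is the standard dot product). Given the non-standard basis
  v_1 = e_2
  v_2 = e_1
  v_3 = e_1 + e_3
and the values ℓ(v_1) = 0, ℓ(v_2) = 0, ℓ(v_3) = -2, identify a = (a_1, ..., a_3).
a = (0, 0, -2)

Write a = (a_1, ..., a_3) in the standard basis. For each basis vector v_i, ℓ(v_i) = <v_i, a> is a linear equation in the a_j's. Collect the n equations into a matrix system V a = ℓ, where row i of V is v_i (expressed in the standard basis). Since V is invertible (lower-triangular with 1s on the diagonal, up to permutation), solve by back-substitution:
  V =
[[0, 1, 0],
 [1, 0, 0],
 [1, 0, 1]]
  V a = (0, 0, -2)
Solving gives a = (0, 0, -2).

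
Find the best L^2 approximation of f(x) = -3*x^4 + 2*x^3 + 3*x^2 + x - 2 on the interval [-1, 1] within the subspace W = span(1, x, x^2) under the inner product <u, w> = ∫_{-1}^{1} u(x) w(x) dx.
g(x) = 3*x^2/7 + 11*x/5 - 61/35

The best approximation g ∈ W is the orthogonal projection of f onto W. Writing g = a_0 + a_1 x + a_2 x^2, the coefficients solve the normal equations G · a = b where
  G_{ij} = <φ_i, φ_j> and b_i = <f, φ_i>, with φ_0 = 1, φ_1 = x, φ_2 = x^2.
G =
  [2, 0, 2/3]
  [0, 2/3, 0]
  [2/3, 0, 2/5],
b = (-16/5, 22/15, -104/105).
Solving gives a_0 = -61/35, a_1 = 11/5, a_2 = 3/7, so
  g(x) = 3*x^2/7 + 11*x/5 - 61/35.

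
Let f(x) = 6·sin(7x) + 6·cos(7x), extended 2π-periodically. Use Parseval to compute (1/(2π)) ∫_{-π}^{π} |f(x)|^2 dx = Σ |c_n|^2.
Σ |c_n|^2 = 36

Expand |f|^2 and use orthogonality of {sin(nx), cos(mx)} on [-π, π]:
  ∫_{-π}^{π} sin(nx)^2 dx = π, ∫ cos(mx)^2 dx = π, and cross terms integrate to 0.
So ∫_{-π}^{π} f(x)^2 dx = 6^2 · π + 6^2 · π = (36 + 36)π.
Divide by 2π: (36 + 36)/2 = 36.
By Parseval, this equals Σ |c_n|^2.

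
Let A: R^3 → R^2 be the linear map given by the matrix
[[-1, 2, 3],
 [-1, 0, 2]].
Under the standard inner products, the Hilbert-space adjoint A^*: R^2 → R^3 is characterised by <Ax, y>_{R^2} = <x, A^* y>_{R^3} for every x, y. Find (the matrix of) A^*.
A^* = A^T =
[[-1, -1],
 [2, 0],
 [3, 2]]

For real matrices with standard dot products, the defining identity <Ax, y> = <x, A^* y> gives (Ax)^T y = x^T (A^*) y, i.e. x^T A^T y = x^T (A^*) y. Since this holds for all x, y, we must have A^* = A^T. Therefore
A^* =
[[-1, -1],
 [2, 0],
 [3, 2]].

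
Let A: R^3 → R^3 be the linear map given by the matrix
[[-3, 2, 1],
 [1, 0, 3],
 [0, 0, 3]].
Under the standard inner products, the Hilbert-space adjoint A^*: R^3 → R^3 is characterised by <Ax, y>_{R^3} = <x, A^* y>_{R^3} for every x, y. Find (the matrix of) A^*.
A^* = A^T =
[[-3, 1, 0],
 [2, 0, 0],
 [1, 3, 3]]

For real matrices with standard dot products, the defining identity <Ax, y> = <x, A^* y> gives (Ax)^T y = x^T (A^*) y, i.e. x^T A^T y = x^T (A^*) y. Since this holds for all x, y, we must have A^* = A^T. Therefore
A^* =
[[-3, 1, 0],
 [2, 0, 0],
 [1, 3, 3]].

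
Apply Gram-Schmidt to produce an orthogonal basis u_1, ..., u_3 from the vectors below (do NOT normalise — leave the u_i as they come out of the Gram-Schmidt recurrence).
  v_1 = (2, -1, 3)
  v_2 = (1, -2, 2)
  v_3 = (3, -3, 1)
Orthogonal basis:
  u_1 = (2, -1, 3)
  u_2 = (-3/7, -9/7, -1/7)
  u_3 = (24/13, -6/13, -18/13)

Apply the Gram-Schmidt recurrence
  u_1 = v_1
  u_i = v_i − Σ_{j<i} ((v_i · u_j) / (u_j · u_j)) · u_j.

Step by step this gives:
  u_1 = (2, -1, 3)
  u_2 = (-3/7, -9/7, -1/7)
  u_3 = (24/13, -6/13, -18/13)

Orthogonality check:
  u_2 · u_1 = 0 (should be 0)
  u_3 · u_1 = 0 (should be 0)
  u_3 · u_2 = 0 (should be 0)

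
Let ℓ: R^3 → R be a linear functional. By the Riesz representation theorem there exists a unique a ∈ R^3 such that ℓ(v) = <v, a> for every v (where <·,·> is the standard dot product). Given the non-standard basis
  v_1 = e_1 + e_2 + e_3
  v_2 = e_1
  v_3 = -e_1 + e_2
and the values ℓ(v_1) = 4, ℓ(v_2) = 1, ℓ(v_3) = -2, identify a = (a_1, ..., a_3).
a = (1, -1, 4)

Write a = (a_1, ..., a_3) in the standard basis. For each basis vector v_i, ℓ(v_i) = <v_i, a> is a linear equation in the a_j's. Collect the n equations into a matrix system V a = ℓ, where row i of V is v_i (expressed in the standard basis). Since V is invertible (lower-triangular with 1s on the diagonal, up to permutation), solve by back-substitution:
  V =
[[1, 1, 1],
 [1, 0, 0],
 [-1, 1, 0]]
  V a = (4, 1, -2)
Solving gives a = (1, -1, 4).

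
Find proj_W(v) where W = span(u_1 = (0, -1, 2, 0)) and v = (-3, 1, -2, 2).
proj_W(v) = (0, 1, -2, 0)

Set up U = [u_1 | ... | u_1] ∈ R^(4×1). The projector onto W = col(U) is P = U (U^T U)^(-1) U^T.
Compute U^T U =
  [5],
and U^T v = (-5).
Solve U^T U · c = U^T v for the coefficients: c = (-1). The projection is proj_W(v) = U c.
Check: (v - proj_W(v)) · u_1 = 0  (should be 0).
Result: proj_W(v) = (0, 1, -2, 0).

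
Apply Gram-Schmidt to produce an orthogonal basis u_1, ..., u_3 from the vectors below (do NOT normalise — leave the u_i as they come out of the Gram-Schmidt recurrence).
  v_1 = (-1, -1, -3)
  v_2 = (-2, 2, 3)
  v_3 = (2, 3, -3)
Orthogonal basis:
  u_1 = (-1, -1, -3)
  u_2 = (-31/11, 13/11, 6/11)
  u_3 = (135/106, 405/106, -90/53)

Apply the Gram-Schmidt recurrence
  u_1 = v_1
  u_i = v_i − Σ_{j<i} ((v_i · u_j) / (u_j · u_j)) · u_j.

Step by step this gives:
  u_1 = (-1, -1, -3)
  u_2 = (-31/11, 13/11, 6/11)
  u_3 = (135/106, 405/106, -90/53)

Orthogonality check:
  u_2 · u_1 = 0 (should be 0)
  u_3 · u_1 = 0 (should be 0)
  u_3 · u_2 = 0 (should be 0)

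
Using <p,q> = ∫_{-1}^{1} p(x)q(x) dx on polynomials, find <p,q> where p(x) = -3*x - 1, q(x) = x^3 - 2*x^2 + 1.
<p,q> = -28/15

Expand the product: p(x)·q(x) = -3*x^4 + 5*x^3 + 2*x^2 - 3*x - 1.
∫_{-1}^{1} of each monomial x^k gives [2/(k+1) if k even, 0 if k odd]. Integrating term-by-term (or equivalently evaluating the antiderivative F(x) = -3*x^5/5 + 5*x^4/4 + 2*x^3/3 - 3*x^2/2 - x at the endpoints):
  F(1) − F(−1) = -71/60 − (41/60) = -28/15.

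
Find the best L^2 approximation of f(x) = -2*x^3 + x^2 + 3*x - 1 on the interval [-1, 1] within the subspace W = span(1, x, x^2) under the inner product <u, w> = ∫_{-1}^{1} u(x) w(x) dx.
g(x) = x^2 + 9*x/5 - 1

The best approximation g ∈ W is the orthogonal projection of f onto W. Writing g = a_0 + a_1 x + a_2 x^2, the coefficients solve the normal equations G · a = b where
  G_{ij} = <φ_i, φ_j> and b_i = <f, φ_i>, with φ_0 = 1, φ_1 = x, φ_2 = x^2.
G =
  [2, 0, 2/3]
  [0, 2/3, 0]
  [2/3, 0, 2/5],
b = (-4/3, 6/5, -4/15).
Solving gives a_0 = -1, a_1 = 9/5, a_2 = 1, so
  g(x) = x^2 + 9*x/5 - 1.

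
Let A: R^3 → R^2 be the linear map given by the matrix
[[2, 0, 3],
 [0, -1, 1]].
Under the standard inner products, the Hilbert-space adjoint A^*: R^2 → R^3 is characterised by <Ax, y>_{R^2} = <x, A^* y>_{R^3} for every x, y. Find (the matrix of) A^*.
A^* = A^T =
[[2, 0],
 [0, -1],
 [3, 1]]

For real matrices with standard dot products, the defining identity <Ax, y> = <x, A^* y> gives (Ax)^T y = x^T (A^*) y, i.e. x^T A^T y = x^T (A^*) y. Since this holds for all x, y, we must have A^* = A^T. Therefore
A^* =
[[2, 0],
 [0, -1],
 [3, 1]].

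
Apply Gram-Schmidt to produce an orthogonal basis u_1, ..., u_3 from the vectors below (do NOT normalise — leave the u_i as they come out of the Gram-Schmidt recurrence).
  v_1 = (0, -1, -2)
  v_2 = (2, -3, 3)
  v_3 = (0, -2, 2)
Orthogonal basis:
  u_1 = (0, -1, -2)
  u_2 = (2, -18/5, 9/5)
  u_3 = (-108/101, -48/101, 24/101)

Apply the Gram-Schmidt recurrence
  u_1 = v_1
  u_i = v_i − Σ_{j<i} ((v_i · u_j) / (u_j · u_j)) · u_j.

Step by step this gives:
  u_1 = (0, -1, -2)
  u_2 = (2, -18/5, 9/5)
  u_3 = (-108/101, -48/101, 24/101)

Orthogonality check:
  u_2 · u_1 = 0 (should be 0)
  u_3 · u_1 = 0 (should be 0)
  u_3 · u_2 = 0 (should be 0)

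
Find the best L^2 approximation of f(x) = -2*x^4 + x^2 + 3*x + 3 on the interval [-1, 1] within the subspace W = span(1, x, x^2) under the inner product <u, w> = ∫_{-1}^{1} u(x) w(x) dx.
g(x) = -5*x^2/7 + 3*x + 111/35

The best approximation g ∈ W is the orthogonal projection of f onto W. Writing g = a_0 + a_1 x + a_2 x^2, the coefficients solve the normal equations G · a = b where
  G_{ij} = <φ_i, φ_j> and b_i = <f, φ_i>, with φ_0 = 1, φ_1 = x, φ_2 = x^2.
G =
  [2, 0, 2/3]
  [0, 2/3, 0]
  [2/3, 0, 2/5],
b = (88/15, 2, 64/35).
Solving gives a_0 = 111/35, a_1 = 3, a_2 = -5/7, so
  g(x) = -5*x^2/7 + 3*x + 111/35.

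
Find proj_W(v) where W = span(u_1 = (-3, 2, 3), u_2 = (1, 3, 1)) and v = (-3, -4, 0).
proj_W(v) = (-639/206, -403/103, -33/206)

Set up U = [u_1 | ... | u_2] ∈ R^(3×2). The projector onto W = col(U) is P = U (U^T U)^(-1) U^T.
Compute U^T U =
  [22, 6]
  [6, 11],
and U^T v = (1, -15).
Solve U^T U · c = U^T v for the coefficients: c = (101/206, -168/103). The projection is proj_W(v) = U c.
Check: (v - proj_W(v)) · u_1 = 0  (should be 0).
Check: (v - proj_W(v)) · u_2 = 0  (should be 0).
Result: proj_W(v) = (-639/206, -403/103, -33/206).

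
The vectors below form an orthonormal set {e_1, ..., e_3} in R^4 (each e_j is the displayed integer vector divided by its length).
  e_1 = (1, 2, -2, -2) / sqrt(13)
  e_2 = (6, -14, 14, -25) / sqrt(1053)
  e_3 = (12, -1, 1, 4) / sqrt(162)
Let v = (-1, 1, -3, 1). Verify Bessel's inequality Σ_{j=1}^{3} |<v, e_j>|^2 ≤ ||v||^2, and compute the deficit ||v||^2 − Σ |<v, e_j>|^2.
Σ |<v, e_j>|^2 = 10; ||v||^2 = 12; deficit = 2

Write each e_j = u_j / sqrt(<u_j, u_j>) where u_j is the displayed integer vector. Then <v, e_j> = <v, u_j> / sqrt(<u_j, u_j>), so |<v, e_j>|^2 = <v, u_j>^2 / <u_j, u_j>.
Coefficients: <v, e_1> = 5/sqrt(13), <v, e_2> = -87/sqrt(1053), <v, e_3> = -12/sqrt(162).
Square and sum: Σ |<v, e_j>|^2 = 10.
Compute ||v||^2 = v·v = 12.
Deficit = 12 − 10 = 2 ≥ 0, confirming Bessel's inequality. (The deficit equals ||v − Σ <v,e_j> e_j||^2, the squared distance from v to span{e_j}.)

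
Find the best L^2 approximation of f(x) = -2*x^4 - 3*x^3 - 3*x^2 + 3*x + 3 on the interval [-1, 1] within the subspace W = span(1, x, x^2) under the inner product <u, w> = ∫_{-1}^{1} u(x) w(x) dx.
g(x) = -33*x^2/7 + 6*x/5 + 111/35

The best approximation g ∈ W is the orthogonal projection of f onto W. Writing g = a_0 + a_1 x + a_2 x^2, the coefficients solve the normal equations G · a = b where
  G_{ij} = <φ_i, φ_j> and b_i = <f, φ_i>, with φ_0 = 1, φ_1 = x, φ_2 = x^2.
G =
  [2, 0, 2/3]
  [0, 2/3, 0]
  [2/3, 0, 2/5],
b = (16/5, 4/5, 8/35).
Solving gives a_0 = 111/35, a_1 = 6/5, a_2 = -33/7, so
  g(x) = -33*x^2/7 + 6*x/5 + 111/35.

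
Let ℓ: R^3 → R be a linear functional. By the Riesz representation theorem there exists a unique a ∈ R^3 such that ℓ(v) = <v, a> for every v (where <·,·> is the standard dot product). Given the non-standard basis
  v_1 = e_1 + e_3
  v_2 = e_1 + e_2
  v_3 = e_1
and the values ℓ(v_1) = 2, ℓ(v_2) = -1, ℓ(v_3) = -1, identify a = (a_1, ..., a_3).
a = (-1, 0, 3)

Write a = (a_1, ..., a_3) in the standard basis. For each basis vector v_i, ℓ(v_i) = <v_i, a> is a linear equation in the a_j's. Collect the n equations into a matrix system V a = ℓ, where row i of V is v_i (expressed in the standard basis). Since V is invertible (lower-triangular with 1s on the diagonal, up to permutation), solve by back-substitution:
  V =
[[1, 0, 1],
 [1, 1, 0],
 [1, 0, 0]]
  V a = (2, -1, -1)
Solving gives a = (-1, 0, 3).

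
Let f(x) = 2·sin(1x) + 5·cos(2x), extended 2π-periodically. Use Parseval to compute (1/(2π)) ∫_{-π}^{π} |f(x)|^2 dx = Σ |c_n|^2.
Σ |c_n|^2 = 29/2

Expand |f|^2 and use orthogonality of {sin(nx), cos(mx)} on [-π, π]:
  ∫_{-π}^{π} sin(nx)^2 dx = π, ∫ cos(mx)^2 dx = π, and cross terms integrate to 0.
So ∫_{-π}^{π} f(x)^2 dx = 2^2 · π + 5^2 · π = (4 + 25)π.
Divide by 2π: (4 + 25)/2 = 29/2.
By Parseval, this equals Σ |c_n|^2.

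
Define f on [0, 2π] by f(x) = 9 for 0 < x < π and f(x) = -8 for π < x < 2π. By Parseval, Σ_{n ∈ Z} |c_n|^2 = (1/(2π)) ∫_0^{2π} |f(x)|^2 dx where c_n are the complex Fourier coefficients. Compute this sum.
Σ |c_n|^2 = 145/2

Parseval equates the L^2 energy of f (normalised by 1/(2π)) with the ℓ^2 sum of its Fourier coefficients: (1/(2π)) ∫_0^{2π} |f|^2 = Σ |c_n|^2.
Compute the left side: (1/(2π)) [∫_0^π 9^2 dx + ∫_π^{2π} (-8)^2 dx] = (1/(2π)) · (81π + 64π) = (81 + 64)/2 = 145/2.
So Σ_{n ∈ Z} |c_n|^2 = 145/2.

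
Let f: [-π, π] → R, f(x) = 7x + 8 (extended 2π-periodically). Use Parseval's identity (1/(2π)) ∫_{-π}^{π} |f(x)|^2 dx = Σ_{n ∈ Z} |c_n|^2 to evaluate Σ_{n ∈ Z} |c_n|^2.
Σ |c_n|^2 = 49π^2/3 + 64

Expand and integrate term by term over [-π, π]:
  ∫ (7x)^2 dx = 49·(2π^3/3); ∫ 2·7·(8)·x dx = 0 (odd integrand); ∫ 8^2 dx = 64·2π.
So (1/(2π)) ∫_{-π}^{π} (7x + 8)^2 dx = 49π^2/3 + 64 = 49π^2/3 + 64.
Parseval ⇒ Σ |c_n|^2 = 49π^2/3 + 64.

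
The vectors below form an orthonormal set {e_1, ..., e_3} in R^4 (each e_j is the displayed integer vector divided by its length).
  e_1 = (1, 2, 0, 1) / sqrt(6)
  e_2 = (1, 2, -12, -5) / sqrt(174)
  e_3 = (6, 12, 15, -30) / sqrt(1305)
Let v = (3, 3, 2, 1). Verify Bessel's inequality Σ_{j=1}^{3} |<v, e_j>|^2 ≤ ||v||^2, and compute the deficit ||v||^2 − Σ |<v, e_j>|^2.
Σ |<v, e_j>|^2 = 106/5; ||v||^2 = 23; deficit = 9/5

Write each e_j = u_j / sqrt(<u_j, u_j>) where u_j is the displayed integer vector. Then <v, e_j> = <v, u_j> / sqrt(<u_j, u_j>), so |<v, e_j>|^2 = <v, u_j>^2 / <u_j, u_j>.
Coefficients: <v, e_1> = 10/sqrt(6), <v, e_2> = -20/sqrt(174), <v, e_3> = 54/sqrt(1305).
Square and sum: Σ |<v, e_j>|^2 = 106/5.
Compute ||v||^2 = v·v = 23.
Deficit = 23 − 106/5 = 9/5 ≥ 0, confirming Bessel's inequality. (The deficit equals ||v − Σ <v,e_j> e_j||^2, the squared distance from v to span{e_j}.)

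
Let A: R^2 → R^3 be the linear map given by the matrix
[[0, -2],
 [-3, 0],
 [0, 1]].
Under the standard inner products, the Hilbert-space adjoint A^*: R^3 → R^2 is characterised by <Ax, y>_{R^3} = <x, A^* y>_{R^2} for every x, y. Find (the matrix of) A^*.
A^* = A^T =
[[0, -3, 0],
 [-2, 0, 1]]

For real matrices with standard dot products, the defining identity <Ax, y> = <x, A^* y> gives (Ax)^T y = x^T (A^*) y, i.e. x^T A^T y = x^T (A^*) y. Since this holds for all x, y, we must have A^* = A^T. Therefore
A^* =
[[0, -3, 0],
 [-2, 0, 1]].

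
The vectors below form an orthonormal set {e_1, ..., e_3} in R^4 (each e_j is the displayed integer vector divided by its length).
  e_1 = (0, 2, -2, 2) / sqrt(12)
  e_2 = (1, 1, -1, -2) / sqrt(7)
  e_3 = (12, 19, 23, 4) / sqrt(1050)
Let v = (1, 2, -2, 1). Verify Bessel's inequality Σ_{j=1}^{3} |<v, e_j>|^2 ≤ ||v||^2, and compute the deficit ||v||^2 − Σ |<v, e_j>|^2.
Σ |<v, e_j>|^2 = 242/25; ||v||^2 = 10; deficit = 8/25

Write each e_j = u_j / sqrt(<u_j, u_j>) where u_j is the displayed integer vector. Then <v, e_j> = <v, u_j> / sqrt(<u_j, u_j>), so |<v, e_j>|^2 = <v, u_j>^2 / <u_j, u_j>.
Coefficients: <v, e_1> = 10/sqrt(12), <v, e_2> = 3/sqrt(7), <v, e_3> = 8/sqrt(1050).
Square and sum: Σ |<v, e_j>|^2 = 242/25.
Compute ||v||^2 = v·v = 10.
Deficit = 10 − 242/25 = 8/25 ≥ 0, confirming Bessel's inequality. (The deficit equals ||v − Σ <v,e_j> e_j||^2, the squared distance from v to span{e_j}.)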